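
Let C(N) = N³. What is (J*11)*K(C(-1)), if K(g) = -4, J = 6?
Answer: -264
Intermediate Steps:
(J*11)*K(C(-1)) = (6*11)*(-4) = 66*(-4) = -264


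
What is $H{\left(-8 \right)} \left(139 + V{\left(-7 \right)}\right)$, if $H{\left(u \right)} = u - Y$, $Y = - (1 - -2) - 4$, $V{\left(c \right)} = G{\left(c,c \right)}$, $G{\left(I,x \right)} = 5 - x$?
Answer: $-151$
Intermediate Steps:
$V{\left(c \right)} = 5 - c$
$Y = -7$ ($Y = - (1 + 2) - 4 = \left(-1\right) 3 - 4 = -3 - 4 = -7$)
$H{\left(u \right)} = 7 + u$ ($H{\left(u \right)} = u - -7 = u + 7 = 7 + u$)
$H{\left(-8 \right)} \left(139 + V{\left(-7 \right)}\right) = \left(7 - 8\right) \left(139 + \left(5 - -7\right)\right) = - (139 + \left(5 + 7\right)) = - (139 + 12) = \left(-1\right) 151 = -151$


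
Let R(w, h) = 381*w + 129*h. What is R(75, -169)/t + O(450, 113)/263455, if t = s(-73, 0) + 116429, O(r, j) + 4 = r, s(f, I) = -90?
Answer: 1836531364/30650091245 ≈ 0.059919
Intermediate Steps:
R(w, h) = 129*h + 381*w
O(r, j) = -4 + r
t = 116339 (t = -90 + 116429 = 116339)
R(75, -169)/t + O(450, 113)/263455 = (129*(-169) + 381*75)/116339 + (-4 + 450)/263455 = (-21801 + 28575)*(1/116339) + 446*(1/263455) = 6774*(1/116339) + 446/263455 = 6774/116339 + 446/263455 = 1836531364/30650091245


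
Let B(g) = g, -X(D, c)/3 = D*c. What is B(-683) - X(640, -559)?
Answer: -1073963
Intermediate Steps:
X(D, c) = -3*D*c
B(-683) - X(640, -559) = -683 - (-3)*640*(-559) = -683 - 1*1073280 = -683 - 1073280 = -1073963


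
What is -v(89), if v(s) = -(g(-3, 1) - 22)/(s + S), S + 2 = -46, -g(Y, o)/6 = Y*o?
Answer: -4/41 ≈ -0.097561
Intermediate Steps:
g(Y, o) = -6*Y*o
S = -48 (S = -2 - 46 = -48)
v(s) = 4/(-48 + s) (v(s) = -(-6*(-3)*1 - 22)/(s - 48) = -(18 - 22)/(-48 + s) = -(-4)/(-48 + s) = 4/(-48 + s))
-v(89) = -4/(-48 + 89) = -4/41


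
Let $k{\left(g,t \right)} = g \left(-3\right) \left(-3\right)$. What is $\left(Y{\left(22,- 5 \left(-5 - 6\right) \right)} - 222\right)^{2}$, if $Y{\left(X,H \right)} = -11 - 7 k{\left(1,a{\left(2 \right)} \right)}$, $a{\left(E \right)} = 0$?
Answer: $87616$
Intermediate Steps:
$k{\left(g,t \right)} = 9 g$ ($k{\left(g,t \right)} = - 3 g \left(-3\right) = 9 g$)
$Y{\left(X,H \right)} = -74$ ($Y{\left(X,H \right)} = -11 - 7 \cdot 9 \cdot 1 = -11 - 7 \cdot 9 = -11 - 63 = -74$)
$\left(Y{\left(22,- 5 \left(-5 - 6\right) \right)} - 222\right)^{2} = \left(-74 - 222\right)^{2} = \left(-296\right)^{2} = 87616$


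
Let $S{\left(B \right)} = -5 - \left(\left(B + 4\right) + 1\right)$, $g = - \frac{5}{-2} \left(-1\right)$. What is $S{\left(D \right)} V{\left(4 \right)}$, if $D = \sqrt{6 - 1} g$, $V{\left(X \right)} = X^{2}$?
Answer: $-160 + 40 \sqrt{5} \approx -70.557$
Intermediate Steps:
$g = - \frac{5}{2}$ ($g = \left(-5\right) \left(- \frac{1}{2}\right) \left(-1\right) = \frac{5}{2} \left(-1\right) = - \frac{5}{2} \approx -2.5$)
$D = - \frac{5 \sqrt{5}}{2}$ ($D = \sqrt{6 - 1} \left(- \frac{5}{2}\right) = \sqrt{5} \left(- \frac{5}{2}\right) = - \frac{5 \sqrt{5}}{2} \approx -5.5902$)
$S{\left(B \right)} = -10 - B$ ($S{\left(B \right)} = -5 - \left(\left(4 + B\right) + 1\right) = -5 - \left(5 + B\right) = -10 - B$)
$S{\left(D \right)} V{\left(4 \right)} = \left(-10 - - \frac{5 \sqrt{5}}{2}\right) 4^{2} = \left(-10 + \frac{5 \sqrt{5}}{2}\right) 16 = -160 + 40 \sqrt{5}$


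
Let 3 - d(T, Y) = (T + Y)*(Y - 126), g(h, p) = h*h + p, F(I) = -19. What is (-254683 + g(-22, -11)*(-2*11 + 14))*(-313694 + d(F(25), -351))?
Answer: 126695612527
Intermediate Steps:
g(h, p) = p + h² (g(h, p) = h² + p = p + h²)
d(T, Y) = 3 - (-126 + Y)*(T + Y) (d(T, Y) = 3 - (T + Y)*(Y - 126) = 3 - (T + Y)*(-126 + Y) = 3 - (-126 + Y)*(T + Y))
(-254683 + g(-22, -11)*(-2*11 + 14))*(-313694 + d(F(25), -351)) = (-254683 + (-11 + (-22)²)*(-2*11 + 14))*(-313694 + (3 - 1*(-351)² + 126*(-19) + 126*(-351) - 1*(-19)*(-351))) = (-254683 + (-11 + 484)*(-22 + 14))*(-313694 + (3 - 1*123201 - 2394 - 44226 - 6669)) = (-254683 + 473*(-8))*(-313694 + (3 - 123201 - 2394 - 44226 - 6669)) = (-254683 - 3784)*(-313694 - 176487) = -258467*(-490181) = 126695612527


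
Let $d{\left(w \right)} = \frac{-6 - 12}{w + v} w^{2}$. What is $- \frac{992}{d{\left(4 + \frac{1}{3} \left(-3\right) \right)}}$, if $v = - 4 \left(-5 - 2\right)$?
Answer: $\frac{15376}{81} \approx 189.83$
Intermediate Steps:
$v = 28$ ($v = \left(-4\right) \left(-7\right) = 28$)
$d{\left(w \right)} = - \frac{18 w^{2}}{28 + w}$ ($d{\left(w \right)} = \frac{-6 - 12}{w + 28} w^{2} = - \frac{18}{28 + w} w^{2} = - \frac{18 w^{2}}{28 + w}$)
$- \frac{992}{d{\left(4 + \frac{1}{3} \left(-3\right) \right)}} = - \frac{992}{\left(-18\right) \left(4 + \frac{1}{3} \left(-3\right)\right)^{2} \frac{1}{28 + \left(4 + \frac{1}{3} \left(-3\right)\right)}} = - \frac{992}{\left(-18\right) \left(4 - 1\right)^{2} \frac{1}{28 + \left(4 - 1\right)}} = - \frac{992}{\left(-18\right) 3^{2} \frac{1}{28 + 3}} = - \frac{992}{\left(-18\right) 9 \cdot \frac{1}{31}} = - \frac{992}{- \frac{162}{31}} = \left(-992\right) \left(- \frac{31}{162}\right) = \frac{15376}{81}$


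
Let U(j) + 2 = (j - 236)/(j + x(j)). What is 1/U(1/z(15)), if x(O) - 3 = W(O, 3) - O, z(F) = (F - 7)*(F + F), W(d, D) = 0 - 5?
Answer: 480/55679 ≈ 0.0086208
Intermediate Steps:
W(d, D) = -5
z(F) = 2*F*(-7 + F) (z(F) = (-7 + F)*(2*F) = 2*F*(-7 + F))
x(O) = -2 - O (x(O) = 3 + (-5 - O) = -2 - O)
U(j) = 116 - j/2 (U(j) = -2 + (j - 236)/(j + (-2 - j)) = -2 + (-236 + j)/(-2) = -2 + (-236 + j)*(-1/2) = -2 + (118 - j/2) = 116 - j/2)
1/U(1/z(15)) = 1/(116 - 1/(30*(-7 + 15))/2) = 1/(116 - 1/(2*(2*15*8))) = 1/(116 - 1/2/240) = 1/(116 - 1/2*1/240) = 1/(116 - 1/480) = 1/(55679/480) = 480/55679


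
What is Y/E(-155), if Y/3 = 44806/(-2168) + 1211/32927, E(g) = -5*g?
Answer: -2209052571/27661972700 ≈ -0.079859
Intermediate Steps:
Y = -2209052571/35692868 (Y = 3*(44806/(-2168) + 1211/32927) = 3*(44806*(-1/2168) + 1211*(1/32927)) = 3*(-22403/1084 + 1211/32927) = 3*(-736350857/35692868) = -2209052571/35692868 ≈ -61.891)
Y/E(-155) = -2209052571/(35692868*((-5*(-155)))) = -2209052571/35692868/775 = -2209052571/35692868*1/775 = -2209052571/27661972700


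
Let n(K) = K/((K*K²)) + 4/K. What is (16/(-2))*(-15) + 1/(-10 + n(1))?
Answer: 599/5 ≈ 119.80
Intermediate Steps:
n(K) = K⁻² + 4/K (n(K) = K/(K³) + 4/K = K/K³ + 4/K = K⁻² + 4/K)
(16/(-2))*(-15) + 1/(-10 + n(1)) = (16/(-2))*(-15) + 1/(-10 + (1 + 4*1)/1²) = (16*(-½))*(-15) + 1/(-10 + 1*(1 + 4)) = -8*(-15) + 1/(-10 + 1*5) = 120 + 1/(-10 + 5) = 120 + 1/(-5) = 120 - ⅕ = 599/5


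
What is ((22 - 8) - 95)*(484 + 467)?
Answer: -77031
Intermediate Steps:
((22 - 8) - 95)*(484 + 467) = (14 - 95)*951 = -81*951 = -77031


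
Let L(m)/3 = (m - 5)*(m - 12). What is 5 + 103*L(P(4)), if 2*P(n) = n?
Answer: 9275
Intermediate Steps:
P(n) = n/2
L(m) = 3*(-12 + m)*(-5 + m) (L(m) = 3*((m - 5)*(m - 12)) = 3*((-5 + m)*(-12 + m)) = 3*((-12 + m)*(-5 + m)) = 3*(-12 + m)*(-5 + m))
5 + 103*L(P(4)) = 5 + 103*(180 - 51*4/2 + 3*((½)*4)²) = 5 + 103*(180 - 51*2 + 3*2²) = 5 + 103*(180 - 102 + 3*4) = 5 + 103*(180 - 102 + 12) = 5 + 103*90 = 5 + 9270 = 9275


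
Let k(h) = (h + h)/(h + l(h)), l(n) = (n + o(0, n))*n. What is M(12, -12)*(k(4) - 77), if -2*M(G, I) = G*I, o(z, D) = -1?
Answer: -5508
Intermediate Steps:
M(G, I) = -G*I/2
l(n) = n*(-1 + n) (l(n) = (n - 1)*n = (-1 + n)*n = n*(-1 + n))
k(h) = 2*h/(h + h*(-1 + h)) (k(h) = (h + h)/(h + h*(-1 + h)) = (2*h)/(h + h*(-1 + h)) = 2*h/(h + h*(-1 + h)))
M(12, -12)*(k(4) - 77) = (-½*12*(-12))*(2/4 - 77) = 72*(2*(¼) - 77) = 72*(½ - 77) = 72*(-153/2) = -5508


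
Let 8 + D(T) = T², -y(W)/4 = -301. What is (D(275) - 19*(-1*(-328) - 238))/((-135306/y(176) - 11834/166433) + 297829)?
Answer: 7404939366062/29829014706297 ≈ 0.24825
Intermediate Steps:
y(W) = 1204 (y(W) = -4*(-301) = 1204)
D(T) = -8 + T²
(D(275) - 19*(-1*(-328) - 238))/((-135306/y(176) - 11834/166433) + 297829) = ((-8 + 275²) - 19*(-1*(-328) - 238))/((-135306/1204 - 11834/166433) + 297829) = ((-8 + 75625) - 19*(328 - 238))/((-135306*1/1204 - 11834*1/166433) + 297829) = (75617 - 19*90)/((-67653/602 - 11834/166433) + 297829) = (75617 - 1710)/(-11266815817/100192666 + 297829) = 73907/(29829014706297/100192666) = 73907*(100192666/29829014706297) = 7404939366062/29829014706297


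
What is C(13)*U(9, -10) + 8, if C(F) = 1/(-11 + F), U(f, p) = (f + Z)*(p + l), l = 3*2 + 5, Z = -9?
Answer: 8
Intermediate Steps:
l = 11 (l = 6 + 5 = 11)
U(f, p) = (-9 + f)*(11 + p) (U(f, p) = (f - 9)*(p + 11) = (-9 + f)*(11 + p))
C(13)*U(9, -10) + 8 = (-99 - 9*(-10) + 11*9 + 9*(-10))/(-11 + 13) + 8 = (-99 + 90 + 99 - 90)/2 + 8 = (½)*0 + 8 = 0 + 8 = 8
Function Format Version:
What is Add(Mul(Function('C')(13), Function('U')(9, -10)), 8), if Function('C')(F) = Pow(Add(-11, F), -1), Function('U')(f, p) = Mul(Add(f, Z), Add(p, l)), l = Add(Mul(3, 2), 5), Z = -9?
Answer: 8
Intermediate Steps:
l = 11 (l = Add(6, 5) = 11)
Function('U')(f, p) = Mul(Add(-9, f), Add(11, p)) (Function('U')(f, p) = Mul(Add(f, -9), Add(p, 11)) = Mul(Add(-9, f), Add(11, p)))
Add(Mul(Function('C')(13), Function('U')(9, -10)), 8) = Add(Mul(Pow(Add(-11, 13), -1), Add(-99, Mul(-9, -10), Mul(11, 9), Mul(9, -10))), 8) = Add(Mul(Pow(2, -1), Add(-99, 90, 99, -90)), 8) = Add(Mul(Rational(1, 2), 0), 8) = Add(0, 8) = 8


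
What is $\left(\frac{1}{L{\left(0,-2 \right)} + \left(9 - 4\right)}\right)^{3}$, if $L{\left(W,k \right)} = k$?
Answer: $\frac{1}{27} \approx 0.037037$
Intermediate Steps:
$\left(\frac{1}{L{\left(0,-2 \right)} + \left(9 - 4\right)}\right)^{3} = \left(\frac{1}{-2 + \left(9 - 4\right)}\right)^{3} = \left(\frac{1}{-2 + 5}\right)^{3} = \left(\frac{1}{3}\right)^{3} = \frac{1}{27}$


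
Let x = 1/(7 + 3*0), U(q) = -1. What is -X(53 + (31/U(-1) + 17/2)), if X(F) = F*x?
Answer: -61/14 ≈ -4.3571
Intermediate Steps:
x = ⅐ (x = 1/(7 + 0) = 1/7 = ⅐ ≈ 0.14286)
X(F) = F/7 (X(F) = F*(⅐) = F/7)
-X(53 + (31/U(-1) + 17/2)) = -(53 + (31/(-1) + 17/2))/7 = -(53 + (31*(-1) + 17*(½)))/7 = -(53 + (-31 + 17/2))/7 = -(53 - 45/2)/7 = -61/(7*2) = -1*61/14 = -61/14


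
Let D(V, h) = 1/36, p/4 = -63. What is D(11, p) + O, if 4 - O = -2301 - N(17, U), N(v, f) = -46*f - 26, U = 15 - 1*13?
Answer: 78733/36 ≈ 2187.0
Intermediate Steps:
U = 2 (U = 15 - 13 = 2)
p = -252 (p = 4*(-63) = -252)
D(V, h) = 1/36
N(v, f) = -26 - 46*f
O = 2187 (O = 4 - (-2301 - (-26 - 46*2)) = 4 - (-2301 - (-26 - 92)) = 4 - (-2301 - 1*(-118)) = 4 - (-2301 + 118) = 4 - 1*(-2183) = 4 + 2183 = 2187)
D(11, p) + O = 1/36 + 2187 = 78733/36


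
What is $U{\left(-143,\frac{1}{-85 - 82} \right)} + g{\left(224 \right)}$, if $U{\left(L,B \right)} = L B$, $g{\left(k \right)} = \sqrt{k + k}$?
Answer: $\frac{143}{167} + 8 \sqrt{7} \approx 22.022$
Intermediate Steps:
$g{\left(k \right)} = \sqrt{2} \sqrt{k}$ ($g{\left(k \right)} = \sqrt{2 k} = \sqrt{2} \sqrt{k}$)
$U{\left(L,B \right)} = B L$
$U{\left(-143,\frac{1}{-85 - 82} \right)} + g{\left(224 \right)} = \frac{1}{-85 - 82} \left(-143\right) + \sqrt{2} \sqrt{224} = \frac{1}{-85 - 82} \left(-143\right) + \sqrt{2} \cdot 4 \sqrt{14} = \frac{1}{-167} \left(-143\right) + 8 \sqrt{7} = \left(- \frac{1}{167}\right) \left(-143\right) + 8 \sqrt{7} = \frac{143}{167} + 8 \sqrt{7}$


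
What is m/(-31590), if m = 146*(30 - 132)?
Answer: 2482/5265 ≈ 0.47142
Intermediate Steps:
m = -14892 (m = 146*(-102) = -14892)
m/(-31590) = -14892/(-31590) = -14892*(-1/31590) = 2482/5265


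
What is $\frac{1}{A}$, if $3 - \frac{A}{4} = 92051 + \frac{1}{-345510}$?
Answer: $- \frac{172755}{63607008958} \approx -2.716 \cdot 10^{-6}$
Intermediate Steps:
$A = - \frac{63607008958}{172755}$ ($A = 12 - 4 \left(92051 + \frac{1}{-345510}\right) = 12 - 4 \left(92051 - \frac{1}{345510}\right) = 12 - \frac{63609082018}{172755} = - \frac{63607008958}{172755} \approx -3.6819 \cdot 10^{5}$)
$\frac{1}{A} = \frac{1}{- \frac{63607008958}{172755}} = - \frac{172755}{63607008958}$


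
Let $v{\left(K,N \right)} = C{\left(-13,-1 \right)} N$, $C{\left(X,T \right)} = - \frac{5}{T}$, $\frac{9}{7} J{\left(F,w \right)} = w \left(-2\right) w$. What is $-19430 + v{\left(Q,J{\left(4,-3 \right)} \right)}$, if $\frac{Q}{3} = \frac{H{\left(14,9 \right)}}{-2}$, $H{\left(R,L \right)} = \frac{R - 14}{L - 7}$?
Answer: $-19500$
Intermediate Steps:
$J{\left(F,w \right)} = - \frac{14 w^{2}}{9}$ ($J{\left(F,w \right)} = \frac{7 w \left(-2\right) w}{9} = \frac{7 - 2 w w}{9} = \frac{7 \left(- 2 w^{2}\right)}{9} = - \frac{14 w^{2}}{9}$)
$H{\left(R,L \right)} = \frac{-14 + R}{-7 + L}$
$Q = 0$ ($Q = 3 \frac{\frac{1}{-7 + 9} \left(-14 + 14\right)}{-2} = 3 \cdot \frac{1}{2} \cdot 0 \left(- \frac{1}{2}\right) = 3 \cdot 0 \left(- \frac{1}{2}\right) = 3 \cdot 0 = 0$)
$v{\left(K,N \right)} = 5 N$ ($v{\left(K,N \right)} = - \frac{5}{-1} N = \left(-5\right) \left(-1\right) N = 5 N$)
$-19430 + v{\left(Q,J{\left(4,-3 \right)} \right)} = -19430 + 5 \left(- \frac{14 \left(-3\right)^{2}}{9}\right) = -19430 + 5 \left(\left(- \frac{14}{9}\right) 9\right) = -19430 + 5 \left(-14\right) = -19430 - 70 = -19500$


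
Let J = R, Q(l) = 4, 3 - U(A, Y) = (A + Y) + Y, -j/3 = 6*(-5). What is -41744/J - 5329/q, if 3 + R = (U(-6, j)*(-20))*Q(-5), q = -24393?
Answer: -2234933/788707 ≈ -2.8337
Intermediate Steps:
j = 90 (j = -18*(-5) = -3*(-30) = 90)
U(A, Y) = 3 - A - 2*Y (U(A, Y) = 3 - ((A + Y) + Y) = 3 - (A + 2*Y) = 3 + (-A - 2*Y) = 3 - A - 2*Y)
R = 13677 (R = -3 + ((3 - 1*(-6) - 2*90)*(-20))*4 = -3 + ((3 + 6 - 180)*(-20))*4 = -3 - 171*(-20)*4 = -3 + 3420*4 = -3 + 13680 = 13677)
J = 13677
-41744/J - 5329/q = -41744/13677 - 5329/(-24393) = -41744*1/13677 - 5329*(-1/24393) = -41744/13677 + 5329/24393 = -2234933/788707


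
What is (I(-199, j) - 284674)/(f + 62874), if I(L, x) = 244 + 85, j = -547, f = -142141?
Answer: 284345/79267 ≈ 3.5872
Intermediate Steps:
I(L, x) = 329
(I(-199, j) - 284674)/(f + 62874) = (329 - 284674)/(-142141 + 62874) = -284345/(-79267) = -284345*(-1/79267) = 284345/79267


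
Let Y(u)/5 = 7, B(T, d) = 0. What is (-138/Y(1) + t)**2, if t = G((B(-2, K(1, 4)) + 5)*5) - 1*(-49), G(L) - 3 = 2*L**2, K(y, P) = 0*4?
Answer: 2064066624/1225 ≈ 1.6850e+6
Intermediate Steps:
K(y, P) = 0
Y(u) = 35 (Y(u) = 5*7 = 35)
G(L) = 3 + 2*L**2
t = 1302 (t = (3 + 2*((0 + 5)*5)**2) - 1*(-49) = (3 + 2*(5*5)**2) + 49 = (3 + 2*25**2) + 49 = (3 + 2*625) + 49 = (3 + 1250) + 49 = 1253 + 49 = 1302)
(-138/Y(1) + t)**2 = (-138/35 + 1302)**2 = (45432/35)**2 = 2064066624/1225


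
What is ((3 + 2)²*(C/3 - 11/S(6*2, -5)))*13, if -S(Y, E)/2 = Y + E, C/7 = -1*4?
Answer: -116675/42 ≈ -2778.0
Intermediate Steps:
C = -28 (C = 7*(-1*4) = 7*(-4) = -28)
S(Y, E) = -2*E - 2*Y (S(Y, E) = -2*(Y + E) = -2*(E + Y) = -2*E - 2*Y)
((3 + 2)²*(C/3 - 11/S(6*2, -5)))*13 = ((3 + 2)²*(-28/3 - 11/(-2*(-5) - 12*2)))*13 = (5²*(-28*⅓ - 11/(10 - 2*12)))*13 = (25*(-28/3 - 11/(10 - 24)))*13 = (25*(-28/3 - 11/(-14)))*13 = (25*(-28/3 - 11*(-1/14)))*13 = (25*(-28/3 + 11/14))*13 = (25*(-359/42))*13 = -8975/42*13 = -116675/42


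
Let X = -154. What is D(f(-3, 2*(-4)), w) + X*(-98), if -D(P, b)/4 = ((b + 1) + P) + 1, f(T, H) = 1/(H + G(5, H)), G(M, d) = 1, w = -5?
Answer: 105732/7 ≈ 15105.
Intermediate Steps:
f(T, H) = 1/(1 + H) (f(T, H) = 1/(H + 1) = 1/(1 + H))
D(P, b) = -8 - 4*P - 4*b (D(P, b) = -4*(((b + 1) + P) + 1) = -4*(((1 + b) + P) + 1) = -4*((1 + P + b) + 1) = -4*(2 + P + b) = -8 - 4*P - 4*b)
D(f(-3, 2*(-4)), w) + X*(-98) = (-8 - 4/(1 + 2*(-4)) - 4*(-5)) - 154*(-98) = (-8 - 4/(1 - 8) + 20) + 15092 = (-8 - 4/(-7) + 20) + 15092 = (-8 - 4*(-1/7) + 20) + 15092 = (-8 + 4/7 + 20) + 15092 = 88/7 + 15092 = 105732/7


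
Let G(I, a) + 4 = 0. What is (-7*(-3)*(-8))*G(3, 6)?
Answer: 672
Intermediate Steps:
G(I, a) = -4 (G(I, a) = -4 + 0 = -4)
(-7*(-3)*(-8))*G(3, 6) = (-7*(-3)*(-8))*(-4) = (21*(-8))*(-4) = -168*(-4) = 672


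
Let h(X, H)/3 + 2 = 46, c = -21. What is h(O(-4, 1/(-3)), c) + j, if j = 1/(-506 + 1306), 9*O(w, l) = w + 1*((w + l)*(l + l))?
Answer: 105601/800 ≈ 132.00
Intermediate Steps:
O(w, l) = w/9 + 2*l*(l + w)/9 (O(w, l) = (w + 1*((w + l)*(l + l)))/9 = (w + 1*((l + w)*(2*l)))/9 = (w + 1*(2*l*(l + w)))/9 = (w + 2*l*(l + w))/9 = w/9 + 2*l*(l + w)/9)
h(X, H) = 132 (h(X, H) = -6 + 3*46 = -6 + 138 = 132)
j = 1/800 ≈ 0.0012500
h(O(-4, 1/(-3)), c) + j = 132 + 1/800 = 105601/800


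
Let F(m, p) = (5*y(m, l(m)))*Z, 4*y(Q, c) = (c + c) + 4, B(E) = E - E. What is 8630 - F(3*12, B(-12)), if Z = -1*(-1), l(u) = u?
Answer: 8535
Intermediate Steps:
B(E) = 0
Z = 1
y(Q, c) = 1 + c/2 (y(Q, c) = ((c + c) + 4)/4 = (2*c + 4)/4 = (4 + 2*c)/4 = 1 + c/2)
F(m, p) = 5 + 5*m/2 (F(m, p) = (5*(1 + m/2))*1 = (5 + 5*m/2)*1 = 5 + 5*m/2)
8630 - F(3*12, B(-12)) = 8630 - (5 + 5*(3*12)/2) = 8630 - (5 + (5/2)*36) = 8630 - (5 + 90) = 8630 - 1*95 = 8630 - 95 = 8535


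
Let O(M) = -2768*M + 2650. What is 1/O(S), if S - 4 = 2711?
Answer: -1/7512470 ≈ -1.3311e-7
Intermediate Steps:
S = 2715 (S = 4 + 2711 = 2715)
O(M) = 2650 - 2768*M
1/O(S) = 1/(2650 - 2768*2715) = 1/(2650 - 7515120) = 1/(-7512470) = -1/7512470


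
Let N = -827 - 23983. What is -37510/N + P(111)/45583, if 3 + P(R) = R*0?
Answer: 170974390/113091423 ≈ 1.5118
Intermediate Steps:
P(R) = -3 (P(R) = -3 + R*0 = -3 + 0 = -3)
N = -24810
-37510/N + P(111)/45583 = -37510/(-24810) - 3/45583 = -37510*(-1/24810) - 3*1/45583 = 3751/2481 - 3/45583 = 170974390/113091423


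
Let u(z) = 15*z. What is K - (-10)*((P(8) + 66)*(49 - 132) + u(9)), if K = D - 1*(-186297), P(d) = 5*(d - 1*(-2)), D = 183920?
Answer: 275287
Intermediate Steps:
P(d) = 10 + 5*d (P(d) = 5*(d + 2) = 5*(2 + d) = 10 + 5*d)
K = 370217 (K = 183920 - 1*(-186297) = 183920 + 186297 = 370217)
K - (-10)*((P(8) + 66)*(49 - 132) + u(9)) = 370217 - (-10)*(((10 + 5*8) + 66)*(49 - 132) + 15*9) = 370217 - (-10)*(((10 + 40) + 66)*(-83) + 135) = 370217 - (-10)*((50 + 66)*(-83) + 135) = 370217 - (-10)*(116*(-83) + 135) = 370217 - (-10)*(-9628 + 135) = 370217 - (-10)*(-9493) = 370217 - 1*94930 = 370217 - 94930 = 275287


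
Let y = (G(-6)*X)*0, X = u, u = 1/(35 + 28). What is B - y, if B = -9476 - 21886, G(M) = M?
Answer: -31362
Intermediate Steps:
u = 1/63 ≈ 0.015873
X = 1/63 ≈ 0.015873
B = -31362
y = 0 (y = -6*1/63*0 = -2/21*0 = 0)
B - y = -31362 - 1*0 = -31362 + 0 = -31362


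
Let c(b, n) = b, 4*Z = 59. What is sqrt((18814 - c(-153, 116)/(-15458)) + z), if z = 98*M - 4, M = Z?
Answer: sqrt(1210011144907)/7729 ≈ 142.32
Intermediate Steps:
Z = 59/4 (Z = (1/4)*59 = 59/4 ≈ 14.750)
M = 59/4 ≈ 14.750
z = 2883/2 (z = 98*(59/4) - 4 = 2891/2 - 4 = 2883/2 ≈ 1441.5)
sqrt((18814 - c(-153, 116)/(-15458)) + z) = sqrt((18814 - (-153)/(-15458)) + 2883/2) = sqrt((18814 - (-153)*(-1)/15458) + 2883/2) = sqrt((18814 - 1*153/15458) + 2883/2) = sqrt((18814 - 153/15458) + 2883/2) = sqrt(290826659/15458 + 2883/2) = sqrt(156554683/7729) = sqrt(1210011144907)/7729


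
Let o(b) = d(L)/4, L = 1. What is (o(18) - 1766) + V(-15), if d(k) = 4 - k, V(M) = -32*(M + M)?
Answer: -3221/4 ≈ -805.25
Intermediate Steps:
V(M) = -64*M
o(b) = ¾ (o(b) = (4 - 1*1)/4 = (4 - 1)*(¼) = 3*(¼) = ¾)
(o(18) - 1766) + V(-15) = (¾ - 1766) - 64*(-15) = -7061/4 + 960 = -3221/4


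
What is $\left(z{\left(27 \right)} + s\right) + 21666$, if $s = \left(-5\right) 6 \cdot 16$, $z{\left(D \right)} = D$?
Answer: $21213$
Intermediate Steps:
$s = -480$ ($s = \left(-30\right) 16 = -480$)
$\left(z{\left(27 \right)} + s\right) + 21666 = \left(27 - 480\right) + 21666 = -453 + 21666 = 21213$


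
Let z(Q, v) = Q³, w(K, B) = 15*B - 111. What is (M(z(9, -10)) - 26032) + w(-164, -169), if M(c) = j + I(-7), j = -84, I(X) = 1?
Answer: -28761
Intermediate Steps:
w(K, B) = -111 + 15*B
M(c) = -83 (M(c) = -84 + 1 = -83)
(M(z(9, -10)) - 26032) + w(-164, -169) = (-83 - 26032) + (-111 + 15*(-169)) = -26115 + (-111 - 2535) = -26115 - 2646 = -28761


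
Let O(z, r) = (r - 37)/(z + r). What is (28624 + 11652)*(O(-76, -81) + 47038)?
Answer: 297441643184/157 ≈ 1.8945e+9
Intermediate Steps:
O(z, r) = (-37 + r)/(r + z)
(28624 + 11652)*(O(-76, -81) + 47038) = (28624 + 11652)*((-37 - 81)/(-81 - 76) + 47038) = 40276*(-118/(-157) + 47038) = 40276*(-1/157*(-118) + 47038) = 40276*(118/157 + 47038) = 40276*(7385084/157) = 297441643184/157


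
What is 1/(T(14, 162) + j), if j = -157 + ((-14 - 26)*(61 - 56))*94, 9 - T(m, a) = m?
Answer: -1/18962 ≈ -5.2737e-5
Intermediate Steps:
T(m, a) = 9 - m
j = -18957 (j = -157 - 40*5*94 = -157 - 200*94 = -157 - 18800 = -18957)
1/(T(14, 162) + j) = 1/((9 - 1*14) - 18957) = 1/((9 - 14) - 18957) = 1/(-5 - 18957) = 1/(-18962) = -1/18962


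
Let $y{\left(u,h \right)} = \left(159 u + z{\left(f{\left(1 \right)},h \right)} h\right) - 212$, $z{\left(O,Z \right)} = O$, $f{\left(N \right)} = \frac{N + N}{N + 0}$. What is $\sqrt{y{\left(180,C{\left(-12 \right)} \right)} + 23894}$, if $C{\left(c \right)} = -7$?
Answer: $8 \sqrt{817} \approx 228.67$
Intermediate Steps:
$f{\left(N \right)} = 2$ ($f{\left(N \right)} = \frac{2 N}{N} = 2$)
$y{\left(u,h \right)} = -212 + 2 h + 159 u$ ($y{\left(u,h \right)} = \left(159 u + 2 h\right) - 212 = \left(2 h + 159 u\right) - 212 = -212 + 2 h + 159 u$)
$\sqrt{y{\left(180,C{\left(-12 \right)} \right)} + 23894} = \sqrt{\left(-212 + 2 \left(-7\right) + 159 \cdot 180\right) + 23894} = \sqrt{\left(-212 - 14 + 28620\right) + 23894} = \sqrt{28394 + 23894} = \sqrt{52288} = 8 \sqrt{817}$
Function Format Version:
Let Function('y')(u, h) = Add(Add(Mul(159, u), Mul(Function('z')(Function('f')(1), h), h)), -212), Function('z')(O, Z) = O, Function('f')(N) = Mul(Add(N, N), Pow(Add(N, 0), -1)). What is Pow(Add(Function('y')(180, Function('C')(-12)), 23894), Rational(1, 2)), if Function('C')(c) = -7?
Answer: Mul(8, Pow(817, Rational(1, 2))) ≈ 228.67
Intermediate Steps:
Function('f')(N) = 2 (Function('f')(N) = Mul(Mul(2, N), Pow(N, -1)) = 2)
Function('y')(u, h) = Add(-212, Mul(2, h), Mul(159, u)) (Function('y')(u, h) = Add(Add(Mul(159, u), Mul(2, h)), -212) = Add(Add(Mul(2, h), Mul(159, u)), -212) = Add(-212, Mul(2, h), Mul(159, u)))
Pow(Add(Function('y')(180, Function('C')(-12)), 23894), Rational(1, 2)) = Pow(Add(Add(-212, Mul(2, -7), Mul(159, 180)), 23894), Rational(1, 2)) = Pow(Add(Add(-212, -14, 28620), 23894), Rational(1, 2)) = Pow(Add(28394, 23894), Rational(1, 2)) = Pow(52288, Rational(1, 2)) = Mul(8, Pow(817, Rational(1, 2)))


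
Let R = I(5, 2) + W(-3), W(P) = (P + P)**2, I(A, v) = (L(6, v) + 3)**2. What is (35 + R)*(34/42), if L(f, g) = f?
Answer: 2584/21 ≈ 123.05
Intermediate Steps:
I(A, v) = 81 (I(A, v) = (6 + 3)**2 = 9**2 = 81)
W(P) = 4*P**2 (W(P) = (2*P)**2 = 4*P**2)
R = 117 (R = 81 + 4*(-3)**2 = 81 + 4*9 = 81 + 36 = 117)
(35 + R)*(34/42) = (35 + 117)*(34/42) = 152*(34*(1/42)) = 152*(17/21) = 2584/21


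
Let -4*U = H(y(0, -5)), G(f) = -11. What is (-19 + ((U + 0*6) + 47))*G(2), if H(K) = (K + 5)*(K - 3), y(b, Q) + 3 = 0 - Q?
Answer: -1309/4 ≈ -327.25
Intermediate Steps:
y(b, Q) = -3 - Q (y(b, Q) = -3 + (0 - Q) = -3 - Q)
H(K) = (-3 + K)*(5 + K) (H(K) = (5 + K)*(-3 + K) = (-3 + K)*(5 + K))
U = 7/4 (U = -(-15 + (-3 - 1*(-5))² + 2*(-3 - 1*(-5)))/4 = -(-15 + (-3 + 5)² + 2*(-3 + 5))/4 = -(-15 + 2² + 2*2)/4 = -(-15 + 4 + 4)/4 = -¼*(-7) = 7/4 ≈ 1.7500)
(-19 + ((U + 0*6) + 47))*G(2) = (-19 + ((7/4 + 0*6) + 47))*(-11) = (-19 + ((7/4 + 0) + 47))*(-11) = (-19 + (7/4 + 47))*(-11) = (-19 + 195/4)*(-11) = (119/4)*(-11) = -1309/4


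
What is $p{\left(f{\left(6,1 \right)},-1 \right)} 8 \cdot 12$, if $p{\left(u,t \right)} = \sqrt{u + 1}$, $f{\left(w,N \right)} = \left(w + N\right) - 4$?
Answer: $192$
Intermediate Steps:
$f{\left(w,N \right)} = -4 + N + w$ ($f{\left(w,N \right)} = \left(N + w\right) - 4 = -4 + N + w$)
$p{\left(u,t \right)} = \sqrt{1 + u}$
$p{\left(f{\left(6,1 \right)},-1 \right)} 8 \cdot 12 = \sqrt{1 + \left(-4 + 1 + 6\right)} 8 \cdot 12 = \sqrt{1 + 3} \cdot 8 \cdot 12 = \sqrt{4} \cdot 8 \cdot 12 = 2 \cdot 8 \cdot 12 = 16 \cdot 12 = 192$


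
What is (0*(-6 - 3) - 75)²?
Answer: 5625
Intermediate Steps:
(0*(-6 - 3) - 75)² = (0*(-9) - 75)² = (0 - 75)² = (-75)² = 5625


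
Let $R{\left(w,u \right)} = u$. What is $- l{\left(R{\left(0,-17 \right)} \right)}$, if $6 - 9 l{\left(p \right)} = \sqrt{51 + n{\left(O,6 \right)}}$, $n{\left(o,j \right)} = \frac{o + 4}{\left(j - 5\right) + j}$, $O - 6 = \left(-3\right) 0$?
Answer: $- \frac{2}{3} + \frac{\sqrt{2569}}{63} \approx 0.13786$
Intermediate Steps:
$O = 6$ ($O = 6 - 0 = 6 + 0 = 6$)
$n{\left(o,j \right)} = \frac{4 + o}{-5 + 2 j}$ ($n{\left(o,j \right)} = \frac{4 + o}{\left(-5 + j\right) + j} = \frac{4 + o}{-5 + 2 j}$)
$l{\left(p \right)} = \frac{2}{3} - \frac{\sqrt{2569}}{63}$ ($l{\left(p \right)} = \frac{2}{3} - \frac{\sqrt{51 + \frac{4 + 6}{-5 + 2 \cdot 6}}}{9} = \frac{2}{3} - \frac{\sqrt{51 + \frac{1}{-5 + 12} \cdot 10}}{9} = \frac{2}{3} - \frac{\sqrt{51 + \frac{1}{7} \cdot 10}}{9} = \frac{2}{3} - \frac{\sqrt{51 + \frac{10}{7}}}{9} = \frac{2}{3} - \frac{\sqrt{\frac{367}{7}}}{9} = \frac{2}{3} - \frac{\frac{1}{7} \sqrt{2569}}{9} = \frac{2}{3} - \frac{\sqrt{2569}}{63}$)
$- l{\left(R{\left(0,-17 \right)} \right)} = - (\frac{2}{3} - \frac{\sqrt{2569}}{63}) = - \frac{2}{3} + \frac{\sqrt{2569}}{63}$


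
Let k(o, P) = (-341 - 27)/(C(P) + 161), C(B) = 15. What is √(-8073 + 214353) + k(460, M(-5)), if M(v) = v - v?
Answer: -23/11 + 6*√5730 ≈ 452.09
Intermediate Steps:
M(v) = 0
k(o, P) = -23/11 (k(o, P) = (-341 - 27)/(15 + 161) = -368/176 = -368*1/176 = -23/11)
√(-8073 + 214353) + k(460, M(-5)) = √(-8073 + 214353) - 23/11 = √206280 - 23/11 = 6*√5730 - 23/11 = -23/11 + 6*√5730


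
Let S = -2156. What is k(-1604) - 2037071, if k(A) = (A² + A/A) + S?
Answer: 533590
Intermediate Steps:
k(A) = -2155 + A² (k(A) = (A² + A/A) - 2156 = (A² + 1) - 2156 = (1 + A²) - 2156 = -2155 + A²)
k(-1604) - 2037071 = (-2155 + (-1604)²) - 2037071 = (-2155 + 2572816) - 2037071 = 2570661 - 2037071 = 533590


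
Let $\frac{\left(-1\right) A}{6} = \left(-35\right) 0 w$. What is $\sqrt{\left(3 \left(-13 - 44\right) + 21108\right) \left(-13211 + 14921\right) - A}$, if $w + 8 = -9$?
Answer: $3 \sqrt{3978030} \approx 5983.5$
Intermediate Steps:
$w = -17$ ($w = -8 - 9 = -17$)
$A = 0$ ($A = - 6 \left(-35\right) 0 \left(-17\right) = - 6 \cdot 0 \left(-17\right) = \left(-6\right) 0 = 0$)
$\sqrt{\left(3 \left(-13 - 44\right) + 21108\right) \left(-13211 + 14921\right) - A} = \sqrt{\left(3 \left(-13 - 44\right) + 21108\right) \left(-13211 + 14921\right) - 0} = \sqrt{\left(3 \left(-57\right) + 21108\right) 1710 + 0} = \sqrt{\left(-171 + 21108\right) 1710 + 0} = \sqrt{20937 \cdot 1710 + 0} = \sqrt{35802270 + 0} = \sqrt{35802270} = 3 \sqrt{3978030}$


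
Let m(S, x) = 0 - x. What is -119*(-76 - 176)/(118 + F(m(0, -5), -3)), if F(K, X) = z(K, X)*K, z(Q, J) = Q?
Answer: 29988/143 ≈ 209.71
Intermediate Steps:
m(S, x) = -x
F(K, X) = K² (F(K, X) = K*K = K²)
-119*(-76 - 176)/(118 + F(m(0, -5), -3)) = -119*(-76 - 176)/(118 + (-1*(-5))²) = -(-29988)/(118 + 5²) = -(-29988)/(118 + 25) = -(-29988)/143 = -119*(-252/143) = 29988/143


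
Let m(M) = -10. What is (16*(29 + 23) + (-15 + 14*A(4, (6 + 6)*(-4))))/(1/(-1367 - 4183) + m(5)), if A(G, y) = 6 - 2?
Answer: -4845150/55501 ≈ -87.298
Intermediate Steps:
A(G, y) = 4
(16*(29 + 23) + (-15 + 14*A(4, (6 + 6)*(-4))))/(1/(-1367 - 4183) + m(5)) = (16*(29 + 23) + (-15 + 14*4))/(1/(-1367 - 4183) - 10) = (16*52 + (-15 + 56))/(1/(-5550) - 10) = (832 + 41)/(-1/5550 - 10) = 873/(-55501/5550) = 873*(-5550/55501) = -4845150/55501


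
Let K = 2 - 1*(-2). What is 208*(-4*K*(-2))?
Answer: 6656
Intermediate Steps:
K = 4 (K = 2 + 2 = 4)
208*(-4*K*(-2)) = 208*(-4*4*(-2)) = 208*(-16*(-2)) = 208*32 = 6656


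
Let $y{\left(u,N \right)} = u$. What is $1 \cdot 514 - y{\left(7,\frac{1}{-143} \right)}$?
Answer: $507$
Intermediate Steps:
$1 \cdot 514 - y{\left(7,\frac{1}{-143} \right)} = 1 \cdot 514 - 7 = 514 - 7 = 507$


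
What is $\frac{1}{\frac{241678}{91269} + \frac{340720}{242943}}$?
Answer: $\frac{7391054889}{29937050678} \approx 0.24689$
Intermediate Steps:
$\frac{1}{\frac{241678}{91269} + \frac{340720}{242943}} = \frac{1}{\frac{29937050678}{7391054889}} = \frac{7391054889}{29937050678}$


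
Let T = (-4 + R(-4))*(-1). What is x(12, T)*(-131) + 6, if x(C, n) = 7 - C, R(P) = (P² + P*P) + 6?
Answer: 661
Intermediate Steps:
R(P) = 6 + 2*P² (R(P) = (P² + P²) + 6 = 2*P² + 6 = 6 + 2*P²)
T = -34 (T = (-4 + (6 + 2*(-4)²))*(-1) = (-4 + (6 + 2*16))*(-1) = (-4 + (6 + 32))*(-1) = (-4 + 38)*(-1) = 34*(-1) = -34)
x(12, T)*(-131) + 6 = (7 - 1*12)*(-131) + 6 = (7 - 12)*(-131) + 6 = -5*(-131) + 6 = 655 + 6 = 661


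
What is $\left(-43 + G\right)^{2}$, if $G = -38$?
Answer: $6561$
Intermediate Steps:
$\left(-43 + G\right)^{2} = \left(-43 - 38\right)^{2} = \left(-81\right)^{2} = 6561$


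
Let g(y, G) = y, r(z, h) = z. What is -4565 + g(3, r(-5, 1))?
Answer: -4562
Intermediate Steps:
-4565 + g(3, r(-5, 1)) = -4565 + 3 = -4562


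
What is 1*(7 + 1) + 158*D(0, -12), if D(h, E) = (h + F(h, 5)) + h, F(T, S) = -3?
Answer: -466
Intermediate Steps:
D(h, E) = -3 + 2*h (D(h, E) = (h - 3) + h = (-3 + h) + h = -3 + 2*h)
1*(7 + 1) + 158*D(0, -12) = 1*(7 + 1) + 158*(-3 + 2*0) = 1*8 + 158*(-3 + 0) = 8 + 158*(-3) = 8 - 474 = -466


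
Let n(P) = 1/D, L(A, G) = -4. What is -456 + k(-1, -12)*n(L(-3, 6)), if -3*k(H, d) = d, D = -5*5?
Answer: -11404/25 ≈ -456.16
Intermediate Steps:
D = -25
k(H, d) = -d/3
n(P) = -1/25 (n(P) = 1/(-25) = -1/25)
-456 + k(-1, -12)*n(L(-3, 6)) = -456 - ⅓*(-12)*(-1/25) = -456 + 4*(-1/25) = -456 - 4/25 = -11404/25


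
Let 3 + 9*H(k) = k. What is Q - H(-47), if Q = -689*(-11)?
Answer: 68261/9 ≈ 7584.6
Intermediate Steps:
H(k) = -1/3 + k/9
Q = 7579
Q - H(-47) = 7579 - (-1/3 + (1/9)*(-47)) = 7579 - (-1/3 - 47/9) = 7579 - 1*(-50/9) = 7579 + 50/9 = 68261/9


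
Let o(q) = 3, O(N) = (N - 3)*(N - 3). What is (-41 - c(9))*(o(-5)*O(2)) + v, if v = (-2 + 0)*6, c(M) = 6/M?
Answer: -137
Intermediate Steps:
O(N) = (-3 + N)² (O(N) = (-3 + N)*(-3 + N) = (-3 + N)²)
v = -12 (v = -2*6 = -12)
(-41 - c(9))*(o(-5)*O(2)) + v = (-41 - 6/9)*(3*(-3 + 2)²) - 12 = (-41 - 6/9)*(3*(-1)²) - 12 = (-41 - 1*⅔)*(3*1) - 12 = (-41 - ⅔)*3 - 12 = -125/3*3 - 12 = -125 - 12 = -137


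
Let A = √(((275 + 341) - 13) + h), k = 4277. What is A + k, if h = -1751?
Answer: 4277 + 2*I*√287 ≈ 4277.0 + 33.882*I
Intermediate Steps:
A = 2*I*√287 (A = √(((275 + 341) - 13) - 1751) = √((616 - 13) - 1751) = √(603 - 1751) = √(-1148) = 2*I*√287 ≈ 33.882*I)
A + k = 2*I*√287 + 4277 = 4277 + 2*I*√287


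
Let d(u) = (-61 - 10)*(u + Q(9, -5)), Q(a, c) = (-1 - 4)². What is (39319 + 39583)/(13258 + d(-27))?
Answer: 39451/6700 ≈ 5.8882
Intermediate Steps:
Q(a, c) = 25 (Q(a, c) = (-5)² = 25)
d(u) = -1775 - 71*u (d(u) = (-61 - 10)*(u + 25) = -71*(25 + u) = -1775 - 71*u)
(39319 + 39583)/(13258 + d(-27)) = (39319 + 39583)/(13258 + (-1775 - 71*(-27))) = 78902/(13258 + (-1775 + 1917)) = 78902/(13258 + 142) = 78902/13400 = 78902*(1/13400) = 39451/6700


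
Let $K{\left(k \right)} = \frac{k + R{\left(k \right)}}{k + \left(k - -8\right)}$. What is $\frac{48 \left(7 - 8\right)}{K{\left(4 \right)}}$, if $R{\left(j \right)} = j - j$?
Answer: $-192$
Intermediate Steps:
$R{\left(j \right)} = 0$
$K{\left(k \right)} = \frac{k}{8 + 2 k}$ ($K{\left(k \right)} = \frac{k + 0}{k + \left(k - -8\right)} = \frac{k}{k + \left(k + 8\right)} = \frac{k}{k + \left(8 + k\right)} = \frac{k}{8 + 2 k}$)
$\frac{48 \left(7 - 8\right)}{K{\left(4 \right)}} = \frac{48 \left(7 - 8\right)}{\frac{1}{2} \cdot 4 \frac{1}{4 + 4}} = \frac{48 \left(-1\right)}{\frac{1}{2} \cdot 4 \cdot \frac{1}{8}} = - \frac{48}{\frac{1}{2} \cdot 4 \cdot \frac{1}{8}} = - 48 \frac{1}{\frac{1}{4}} = \left(-48\right) 4 = -192$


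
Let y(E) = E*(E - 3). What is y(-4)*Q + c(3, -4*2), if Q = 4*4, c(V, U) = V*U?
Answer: 424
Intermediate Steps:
c(V, U) = U*V
y(E) = E*(-3 + E)
Q = 16
y(-4)*Q + c(3, -4*2) = -4*(-3 - 4)*16 - 4*2*3 = -4*(-7)*16 - 8*3 = 28*16 - 24 = 448 - 24 = 424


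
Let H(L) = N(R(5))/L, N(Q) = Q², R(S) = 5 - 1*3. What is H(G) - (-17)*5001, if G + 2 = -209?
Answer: 17938583/211 ≈ 85017.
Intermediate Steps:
G = -211 (G = -2 - 209 = -211)
R(S) = 2 (R(S) = 5 - 3 = 2)
H(L) = 4/L (H(L) = 2²/L = 4/L)
H(G) - (-17)*5001 = 4/(-211) - (-17)*5001 = 4*(-1/211) - 1*(-85017) = -4/211 + 85017 = 17938583/211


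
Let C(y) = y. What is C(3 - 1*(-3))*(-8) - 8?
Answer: -56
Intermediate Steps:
C(3 - 1*(-3))*(-8) - 8 = (3 - 1*(-3))*(-8) - 8 = (3 + 3)*(-8) - 8 = 6*(-8) - 8 = -48 - 8 = -56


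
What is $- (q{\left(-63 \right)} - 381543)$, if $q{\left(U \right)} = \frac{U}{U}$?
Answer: $381542$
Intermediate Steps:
$q{\left(U \right)} = 1$
$- (q{\left(-63 \right)} - 381543) = - (1 - 381543) = \left(-1\right) \left(-381542\right) = 381542$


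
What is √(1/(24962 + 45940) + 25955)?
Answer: √14497579395858/23634 ≈ 161.11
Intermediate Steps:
√(1/(24962 + 45940) + 25955) = √(1/70902 + 25955) = √(1840261411/70902) = √14497579395858/23634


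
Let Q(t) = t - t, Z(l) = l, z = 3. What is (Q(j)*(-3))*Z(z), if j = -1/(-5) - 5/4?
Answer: 0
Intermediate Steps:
j = -21/20 (j = -1*(-⅕) - 5*¼ = ⅕ - 5/4 = -21/20 ≈ -1.0500)
Q(t) = 0
(Q(j)*(-3))*Z(z) = (0*(-3))*3 = 0*3 = 0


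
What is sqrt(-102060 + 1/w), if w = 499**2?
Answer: I*sqrt(25413042059)/499 ≈ 319.47*I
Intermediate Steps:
w = 249001
sqrt(-102060 + 1/w) = sqrt(-102060 + 1/249001) = sqrt(-25413042059/249001) = I*sqrt(25413042059)/499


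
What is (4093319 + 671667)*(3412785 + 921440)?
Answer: 20652521445850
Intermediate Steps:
(4093319 + 671667)*(3412785 + 921440) = 4764986*4334225 = 20652521445850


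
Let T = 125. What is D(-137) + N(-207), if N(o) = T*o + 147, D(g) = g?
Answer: -25865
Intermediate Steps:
N(o) = 147 + 125*o (N(o) = 125*o + 147 = 147 + 125*o)
D(-137) + N(-207) = -137 + (147 + 125*(-207)) = -137 + (147 - 25875) = -137 - 25728 = -25865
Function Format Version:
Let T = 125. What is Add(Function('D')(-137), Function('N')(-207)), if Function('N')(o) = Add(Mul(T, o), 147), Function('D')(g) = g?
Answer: -25865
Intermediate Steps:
Function('N')(o) = Add(147, Mul(125, o)) (Function('N')(o) = Add(Mul(125, o), 147) = Add(147, Mul(125, o)))
Add(Function('D')(-137), Function('N')(-207)) = Add(-137, Add(147, Mul(125, -207))) = Add(-137, Add(147, -25875)) = Add(-137, -25728) = -25865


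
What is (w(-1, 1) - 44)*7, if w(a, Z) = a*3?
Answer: -329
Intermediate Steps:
w(a, Z) = 3*a
(w(-1, 1) - 44)*7 = (3*(-1) - 44)*7 = (-3 - 44)*7 = -47*7 = -329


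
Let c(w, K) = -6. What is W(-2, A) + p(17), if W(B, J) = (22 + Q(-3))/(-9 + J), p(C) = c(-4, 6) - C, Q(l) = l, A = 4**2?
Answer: -142/7 ≈ -20.286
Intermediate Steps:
A = 16
p(C) = -6 - C
W(B, J) = 19/(-9 + J) (W(B, J) = (22 - 3)/(-9 + J) = 19/(-9 + J))
W(-2, A) + p(17) = 19/(-9 + 16) + (-6 - 1*17) = 19/7 + (-6 - 17) = 19*(1/7) - 23 = 19/7 - 23 = -142/7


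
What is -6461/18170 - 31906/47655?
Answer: -35505239/34635654 ≈ -1.0251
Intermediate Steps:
-6461/18170 - 31906/47655 = -35505239/34635654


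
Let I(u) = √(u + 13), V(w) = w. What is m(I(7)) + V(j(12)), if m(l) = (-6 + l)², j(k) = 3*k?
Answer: 92 - 24*√5 ≈ 38.334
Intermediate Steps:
I(u) = √(13 + u)
m(I(7)) + V(j(12)) = (-6 + √(13 + 7))² + 3*12 = (-6 + √20)² + 36 = (-6 + 2*√5)² + 36 = 36 + (-6 + 2*√5)²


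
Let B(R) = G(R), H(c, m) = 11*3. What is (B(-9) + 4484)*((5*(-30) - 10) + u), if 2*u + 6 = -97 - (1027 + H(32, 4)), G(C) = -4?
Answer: -3321920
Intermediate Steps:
H(c, m) = 33
B(R) = -4
u = -1163/2 (u = -3 + (-97 - (1027 + 33))/2 = -3 + (-97 - 1*1060)/2 = -3 + (-97 - 1060)/2 = -3 + (½)*(-1157) = -3 - 1157/2 = -1163/2 ≈ -581.50)
(B(-9) + 4484)*((5*(-30) - 10) + u) = (-4 + 4484)*((5*(-30) - 10) - 1163/2) = 4480*((-150 - 10) - 1163/2) = 4480*(-160 - 1163/2) = 4480*(-1483/2) = -3321920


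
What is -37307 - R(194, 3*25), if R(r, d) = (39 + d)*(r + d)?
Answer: -67973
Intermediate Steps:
R(r, d) = (39 + d)*(d + r)
-37307 - R(194, 3*25) = -37307 - ((3*25)**2 + 39*(3*25) + 39*194 + (3*25)*194) = -37307 - (75**2 + 39*75 + 7566 + 75*194) = -37307 - (5625 + 2925 + 7566 + 14550) = -37307 - 1*30666 = -37307 - 30666 = -67973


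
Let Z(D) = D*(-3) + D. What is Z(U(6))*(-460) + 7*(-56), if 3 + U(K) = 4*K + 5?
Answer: 23528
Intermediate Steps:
U(K) = 2 + 4*K (U(K) = -3 + (4*K + 5) = -3 + (5 + 4*K) = 2 + 4*K)
Z(D) = -2*D (Z(D) = -3*D + D = -2*D)
Z(U(6))*(-460) + 7*(-56) = -2*(2 + 4*6)*(-460) + 7*(-56) = -2*(2 + 24)*(-460) - 392 = -2*26*(-460) - 392 = -52*(-460) - 392 = 23920 - 392 = 23528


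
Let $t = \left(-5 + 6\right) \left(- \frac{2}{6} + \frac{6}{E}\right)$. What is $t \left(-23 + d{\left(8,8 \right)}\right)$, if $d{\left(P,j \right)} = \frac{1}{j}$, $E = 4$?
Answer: $- \frac{427}{16} \approx -26.688$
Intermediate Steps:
$t = \frac{7}{6}$ ($t = \left(-5 + 6\right) \left(- \frac{2}{6} + \frac{6}{4}\right) = 1 \left(\left(-2\right) \frac{1}{6} + 6 \cdot \frac{1}{4}\right) = 1 \left(- \frac{1}{3} + \frac{3}{2}\right) = 1 \cdot \frac{7}{6} = \frac{7}{6} \approx 1.1667$)
$t \left(-23 + d{\left(8,8 \right)}\right) = \frac{7 \left(-23 + \frac{1}{8}\right)}{6} = \frac{7}{6} \left(- \frac{183}{8}\right) = - \frac{427}{16}$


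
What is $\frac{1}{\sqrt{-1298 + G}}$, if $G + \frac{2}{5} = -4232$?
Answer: $- \frac{i \sqrt{34565}}{13826} \approx - 0.013447 i$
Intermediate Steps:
$G = - \frac{21162}{5}$ ($G = - \frac{2}{5} - 4232 = - \frac{21162}{5} \approx -4232.4$)
$\frac{1}{\sqrt{-1298 + G}} = \frac{1}{\sqrt{-1298 - \frac{21162}{5}}} = \frac{1}{\sqrt{- \frac{27652}{5}}} = \frac{1}{\frac{2}{5} i \sqrt{34565}} = - \frac{i \sqrt{34565}}{13826}$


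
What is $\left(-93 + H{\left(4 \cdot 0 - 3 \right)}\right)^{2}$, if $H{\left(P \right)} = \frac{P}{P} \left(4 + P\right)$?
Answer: $8464$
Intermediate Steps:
$H{\left(P \right)} = 4 + P$ ($H{\left(P \right)} = 1 \left(4 + P\right) = 4 + P$)
$\left(-93 + H{\left(4 \cdot 0 - 3 \right)}\right)^{2} = \left(-93 + \left(4 + \left(4 \cdot 0 - 3\right)\right)\right)^{2} = \left(-93 + \left(4 + \left(0 - 3\right)\right)\right)^{2} = \left(-93 + \left(4 - 3\right)\right)^{2} = \left(-93 + 1\right)^{2} = \left(-92\right)^{2} = 8464$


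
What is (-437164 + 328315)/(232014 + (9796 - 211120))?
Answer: -36283/10230 ≈ -3.5467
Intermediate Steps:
(-437164 + 328315)/(232014 + (9796 - 211120)) = -108849/(232014 - 201324) = -108849/30690 = -108849*1/30690 = -36283/10230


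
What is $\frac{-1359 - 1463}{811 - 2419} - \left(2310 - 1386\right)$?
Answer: $- \frac{741485}{804} \approx -922.25$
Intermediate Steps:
$\frac{-1359 - 1463}{811 - 2419} - \left(2310 - 1386\right) = - \frac{2822}{-1608} - \left(2310 - 1386\right) = \left(-2822\right) \left(- \frac{1}{1608}\right) - 924 = \frac{1411}{804} - 924 = - \frac{741485}{804}$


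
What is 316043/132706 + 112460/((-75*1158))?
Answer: 178917397/164650230 ≈ 1.0867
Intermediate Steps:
316043/132706 + 112460/((-75*1158)) = 316043*(1/132706) + 112460/(-86850) = 45149/18958 + 112460*(-1/86850) = 45149/18958 - 11246/8685 = 178917397/164650230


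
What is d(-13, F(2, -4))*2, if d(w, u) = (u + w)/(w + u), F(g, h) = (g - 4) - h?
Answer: 2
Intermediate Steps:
F(g, h) = -4 + g - h (F(g, h) = (-4 + g) - h = -4 + g - h)
d(w, u) = 1 (d(w, u) = (u + w)/(u + w) = 1)
d(-13, F(2, -4))*2 = 1*2 = 2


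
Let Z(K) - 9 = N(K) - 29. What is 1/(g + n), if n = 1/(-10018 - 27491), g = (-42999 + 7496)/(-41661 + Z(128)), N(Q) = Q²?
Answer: 948865173/1331656730 ≈ 0.71254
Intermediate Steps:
Z(K) = -20 + K² (Z(K) = 9 + (K² - 29) = 9 + (-29 + K²) = -20 + K²)
g = 35503/25297 (g = (-42999 + 7496)/(-41661 + (-20 + 128²)) = -35503/(-41661 + (-20 + 16384)) = -35503/(-41661 + 16364) = -35503/(-25297) = -35503*(-1/25297) = 35503/25297 ≈ 1.4034)
n = -1/37509 (n = 1/(-37509) = -1/37509 ≈ -2.6660e-5)
1/(g + n) = 1/(35503/25297 - 1/37509) = 1/(1331656730/948865173) = 948865173/1331656730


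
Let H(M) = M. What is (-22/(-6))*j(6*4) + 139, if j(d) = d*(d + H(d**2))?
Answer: 52939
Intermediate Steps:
j(d) = d*(d + d**2)
(-22/(-6))*j(6*4) + 139 = (-22/(-6))*((6*4)**2*(1 + 6*4)) + 139 = (-22*(-1/6))*(24**2*(1 + 24)) + 139 = 11*(576*25)/3 + 139 = (11/3)*14400 + 139 = 52800 + 139 = 52939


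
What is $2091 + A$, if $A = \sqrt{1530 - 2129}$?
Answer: $2091 + i \sqrt{599} \approx 2091.0 + 24.474 i$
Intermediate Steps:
$A = i \sqrt{599}$ ($A = \sqrt{-599} = i \sqrt{599} \approx 24.474 i$)
$2091 + A = 2091 + i \sqrt{599}$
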